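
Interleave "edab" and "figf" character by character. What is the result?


Interleaving "edab" and "figf":
  Position 0: 'e' from first, 'f' from second => "ef"
  Position 1: 'd' from first, 'i' from second => "di"
  Position 2: 'a' from first, 'g' from second => "ag"
  Position 3: 'b' from first, 'f' from second => "bf"
Result: efdiagbf

efdiagbf


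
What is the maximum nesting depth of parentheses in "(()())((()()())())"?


Input: "(()())((()()())())"
Tracking depth:
  Position 0 '(': depth becomes 1
  Position 1 '(': depth becomes 2
  Position 2 ')': depth becomes 1
  Position 3 '(': depth becomes 2
  Position 4 ')': depth becomes 1
  Position 5 ')': depth becomes 0
  Position 6 '(': depth becomes 1
  Position 7 '(': depth becomes 2
  Position 8 '(': depth becomes 3
  Position 9 ')': depth becomes 2
  Position 10 '(': depth becomes 3
  Position 11 ')': depth becomes 2
  Position 12 '(': depth becomes 3
  Position 13 ')': depth becomes 2
  Position 14 ')': depth becomes 1
  Position 15 '(': depth becomes 2
  Position 16 ')': depth becomes 1
  Position 17 ')': depth becomes 0
Maximum depth reached: 3

3


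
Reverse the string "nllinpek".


Input: nllinpek
Reading characters right to left:
  Position 7: 'k'
  Position 6: 'e'
  Position 5: 'p'
  Position 4: 'n'
  Position 3: 'i'
  Position 2: 'l'
  Position 1: 'l'
  Position 0: 'n'
Reversed: kepnilln

kepnilln


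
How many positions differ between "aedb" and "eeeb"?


Comparing "aedb" and "eeeb" position by position:
  Position 0: 'a' vs 'e' => DIFFER
  Position 1: 'e' vs 'e' => same
  Position 2: 'd' vs 'e' => DIFFER
  Position 3: 'b' vs 'b' => same
Positions that differ: 2

2


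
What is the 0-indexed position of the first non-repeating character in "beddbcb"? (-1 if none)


Input: beddbcb
Character frequencies:
  'b': 3
  'c': 1
  'd': 2
  'e': 1
Scanning left to right for freq == 1:
  Position 0 ('b'): freq=3, skip
  Position 1 ('e'): unique! => answer = 1

1


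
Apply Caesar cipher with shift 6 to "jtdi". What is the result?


Caesar cipher: shift "jtdi" by 6
  'j' (pos 9) + 6 = pos 15 = 'p'
  't' (pos 19) + 6 = pos 25 = 'z'
  'd' (pos 3) + 6 = pos 9 = 'j'
  'i' (pos 8) + 6 = pos 14 = 'o'
Result: pzjo

pzjo


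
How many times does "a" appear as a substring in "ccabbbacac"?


Searching for "a" in "ccabbbacac"
Scanning each position:
  Position 0: "c" => no
  Position 1: "c" => no
  Position 2: "a" => MATCH
  Position 3: "b" => no
  Position 4: "b" => no
  Position 5: "b" => no
  Position 6: "a" => MATCH
  Position 7: "c" => no
  Position 8: "a" => MATCH
  Position 9: "c" => no
Total occurrences: 3

3


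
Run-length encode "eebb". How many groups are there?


Input: eebb
Scanning for consecutive runs:
  Group 1: 'e' x 2 (positions 0-1)
  Group 2: 'b' x 2 (positions 2-3)
Total groups: 2

2


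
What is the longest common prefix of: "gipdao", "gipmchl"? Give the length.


Words: gipdao, gipmchl
  Position 0: all 'g' => match
  Position 1: all 'i' => match
  Position 2: all 'p' => match
  Position 3: ('d', 'm') => mismatch, stop
LCP = "gip" (length 3)

3


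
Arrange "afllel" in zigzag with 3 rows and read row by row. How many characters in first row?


Zigzag "afllel" into 3 rows:
Placing characters:
  'a' => row 0
  'f' => row 1
  'l' => row 2
  'l' => row 1
  'e' => row 0
  'l' => row 1
Rows:
  Row 0: "ae"
  Row 1: "fll"
  Row 2: "l"
First row length: 2

2


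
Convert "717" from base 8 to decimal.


Input: "717" in base 8
Positional expansion:
  Digit '7' (value 7) x 8^2 = 448
  Digit '1' (value 1) x 8^1 = 8
  Digit '7' (value 7) x 8^0 = 7
Sum = 463

463


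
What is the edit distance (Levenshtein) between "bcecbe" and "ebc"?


Computing edit distance: "bcecbe" -> "ebc"
DP table:
           e    b    c
      0    1    2    3
  b   1    1    1    2
  c   2    2    2    1
  e   3    2    3    2
  c   4    3    3    3
  b   5    4    3    4
  e   6    5    4    4
Edit distance = dp[6][3] = 4

4


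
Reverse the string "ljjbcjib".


Input: ljjbcjib
Reading characters right to left:
  Position 7: 'b'
  Position 6: 'i'
  Position 5: 'j'
  Position 4: 'c'
  Position 3: 'b'
  Position 2: 'j'
  Position 1: 'j'
  Position 0: 'l'
Reversed: bijcbjjl

bijcbjjl


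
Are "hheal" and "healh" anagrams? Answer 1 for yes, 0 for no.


Strings: "hheal", "healh"
Sorted first:  aehhl
Sorted second: aehhl
Sorted forms match => anagrams

1


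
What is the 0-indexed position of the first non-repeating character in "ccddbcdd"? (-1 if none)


Input: ccddbcdd
Character frequencies:
  'b': 1
  'c': 3
  'd': 4
Scanning left to right for freq == 1:
  Position 0 ('c'): freq=3, skip
  Position 1 ('c'): freq=3, skip
  Position 2 ('d'): freq=4, skip
  Position 3 ('d'): freq=4, skip
  Position 4 ('b'): unique! => answer = 4

4


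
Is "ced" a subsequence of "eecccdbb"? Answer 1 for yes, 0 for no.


Check if "ced" is a subsequence of "eecccdbb"
Greedy scan:
  Position 0 ('e'): no match needed
  Position 1 ('e'): no match needed
  Position 2 ('c'): matches sub[0] = 'c'
  Position 3 ('c'): no match needed
  Position 4 ('c'): no match needed
  Position 5 ('d'): no match needed
  Position 6 ('b'): no match needed
  Position 7 ('b'): no match needed
Only matched 1/3 characters => not a subsequence

0


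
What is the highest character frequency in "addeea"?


Input: addeea
Character counts:
  'a': 2
  'd': 2
  'e': 2
Maximum frequency: 2

2


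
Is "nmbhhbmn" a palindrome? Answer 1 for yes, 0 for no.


Input: nmbhhbmn
Reversed: nmbhhbmn
  Compare pos 0 ('n') with pos 7 ('n'): match
  Compare pos 1 ('m') with pos 6 ('m'): match
  Compare pos 2 ('b') with pos 5 ('b'): match
  Compare pos 3 ('h') with pos 4 ('h'): match
Result: palindrome

1


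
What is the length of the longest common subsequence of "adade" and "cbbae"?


LCS of "adade" and "cbbae"
DP table:
           c    b    b    a    e
      0    0    0    0    0    0
  a   0    0    0    0    1    1
  d   0    0    0    0    1    1
  a   0    0    0    0    1    1
  d   0    0    0    0    1    1
  e   0    0    0    0    1    2
LCS length = dp[5][5] = 2

2


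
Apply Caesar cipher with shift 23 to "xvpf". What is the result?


Caesar cipher: shift "xvpf" by 23
  'x' (pos 23) + 23 = pos 20 = 'u'
  'v' (pos 21) + 23 = pos 18 = 's'
  'p' (pos 15) + 23 = pos 12 = 'm'
  'f' (pos 5) + 23 = pos 2 = 'c'
Result: usmc

usmc


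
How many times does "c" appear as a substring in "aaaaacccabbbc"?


Searching for "c" in "aaaaacccabbbc"
Scanning each position:
  Position 0: "a" => no
  Position 1: "a" => no
  Position 2: "a" => no
  Position 3: "a" => no
  Position 4: "a" => no
  Position 5: "c" => MATCH
  Position 6: "c" => MATCH
  Position 7: "c" => MATCH
  Position 8: "a" => no
  Position 9: "b" => no
  Position 10: "b" => no
  Position 11: "b" => no
  Position 12: "c" => MATCH
Total occurrences: 4

4


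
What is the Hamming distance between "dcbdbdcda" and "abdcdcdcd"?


Comparing "dcbdbdcda" and "abdcdcdcd" position by position:
  Position 0: 'd' vs 'a' => differ
  Position 1: 'c' vs 'b' => differ
  Position 2: 'b' vs 'd' => differ
  Position 3: 'd' vs 'c' => differ
  Position 4: 'b' vs 'd' => differ
  Position 5: 'd' vs 'c' => differ
  Position 6: 'c' vs 'd' => differ
  Position 7: 'd' vs 'c' => differ
  Position 8: 'a' vs 'd' => differ
Total differences (Hamming distance): 9

9


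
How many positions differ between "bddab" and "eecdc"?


Comparing "bddab" and "eecdc" position by position:
  Position 0: 'b' vs 'e' => DIFFER
  Position 1: 'd' vs 'e' => DIFFER
  Position 2: 'd' vs 'c' => DIFFER
  Position 3: 'a' vs 'd' => DIFFER
  Position 4: 'b' vs 'c' => DIFFER
Positions that differ: 5

5


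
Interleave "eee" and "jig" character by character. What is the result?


Interleaving "eee" and "jig":
  Position 0: 'e' from first, 'j' from second => "ej"
  Position 1: 'e' from first, 'i' from second => "ei"
  Position 2: 'e' from first, 'g' from second => "eg"
Result: ejeieg

ejeieg


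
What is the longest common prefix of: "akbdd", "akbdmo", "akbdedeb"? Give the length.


Words: akbdd, akbdmo, akbdedeb
  Position 0: all 'a' => match
  Position 1: all 'k' => match
  Position 2: all 'b' => match
  Position 3: all 'd' => match
  Position 4: ('d', 'm', 'e') => mismatch, stop
LCP = "akbd" (length 4)

4


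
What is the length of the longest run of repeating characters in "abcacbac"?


Input: "abcacbac"
Scanning for longest run:
  Position 1 ('b'): new char, reset run to 1
  Position 2 ('c'): new char, reset run to 1
  Position 3 ('a'): new char, reset run to 1
  Position 4 ('c'): new char, reset run to 1
  Position 5 ('b'): new char, reset run to 1
  Position 6 ('a'): new char, reset run to 1
  Position 7 ('c'): new char, reset run to 1
Longest run: 'a' with length 1

1


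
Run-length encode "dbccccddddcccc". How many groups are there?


Input: dbccccddddcccc
Scanning for consecutive runs:
  Group 1: 'd' x 1 (positions 0-0)
  Group 2: 'b' x 1 (positions 1-1)
  Group 3: 'c' x 4 (positions 2-5)
  Group 4: 'd' x 4 (positions 6-9)
  Group 5: 'c' x 4 (positions 10-13)
Total groups: 5

5


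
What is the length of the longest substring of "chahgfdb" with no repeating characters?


Input: "chahgfdb"
Sliding window (track last position of each char):
  Position 0 ('c'): window [0,0] length 1 -- new best
  Position 1 ('h'): window [0,1] length 2 -- new best
  Position 2 ('a'): window [0,2] length 3 -- new best
  Position 3 ('h'): repeat (last at 1), move window start to 2
  Position 3 ('h'): window [2,3] length 2
  Position 4 ('g'): window [2,4] length 3
  Position 5 ('f'): window [2,5] length 4 -- new best
  Position 6 ('d'): window [2,6] length 5 -- new best
  Position 7 ('b'): window [2,7] length 6 -- new best
Longest substring with no repeats: "ahgfdb" with length 6

6


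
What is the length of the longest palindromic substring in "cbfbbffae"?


Input: "cbfbbffae"
Checking substrings for palindromes:
  [2:6] "fbbf" (len 4) => palindrome
  [1:4] "bfb" (len 3) => palindrome
  [3:5] "bb" (len 2) => palindrome
  [5:7] "ff" (len 2) => palindrome
Longest palindromic substring: "fbbf" with length 4

4


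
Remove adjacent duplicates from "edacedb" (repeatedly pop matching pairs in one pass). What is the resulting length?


Input: edacedb
Stack-based adjacent duplicate removal:
  Read 'e': push. Stack: e
  Read 'd': push. Stack: ed
  Read 'a': push. Stack: eda
  Read 'c': push. Stack: edac
  Read 'e': push. Stack: edace
  Read 'd': push. Stack: edaced
  Read 'b': push. Stack: edacedb
Final stack: "edacedb" (length 7)

7


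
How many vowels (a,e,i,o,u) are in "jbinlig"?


Input: jbinlig
Checking each character:
  'j' at position 0: consonant
  'b' at position 1: consonant
  'i' at position 2: vowel (running total: 1)
  'n' at position 3: consonant
  'l' at position 4: consonant
  'i' at position 5: vowel (running total: 2)
  'g' at position 6: consonant
Total vowels: 2

2


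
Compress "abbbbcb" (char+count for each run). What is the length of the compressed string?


Input: abbbbcb
Runs:
  'a' x 1 => "a1"
  'b' x 4 => "b4"
  'c' x 1 => "c1"
  'b' x 1 => "b1"
Compressed: "a1b4c1b1"
Compressed length: 8

8


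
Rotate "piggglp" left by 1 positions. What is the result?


Input: "piggglp", rotate left by 1
First 1 characters: "p"
Remaining characters: "iggglp"
Concatenate remaining + first: "iggglp" + "p" = "iggglpp"

iggglpp


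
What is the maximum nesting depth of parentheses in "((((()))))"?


Input: "((((()))))"
Tracking depth:
  Position 0 '(': depth becomes 1
  Position 1 '(': depth becomes 2
  Position 2 '(': depth becomes 3
  Position 3 '(': depth becomes 4
  Position 4 '(': depth becomes 5
  Position 5 ')': depth becomes 4
  Position 6 ')': depth becomes 3
  Position 7 ')': depth becomes 2
  Position 8 ')': depth becomes 1
  Position 9 ')': depth becomes 0
Maximum depth reached: 5

5


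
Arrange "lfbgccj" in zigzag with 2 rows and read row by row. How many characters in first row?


Zigzag "lfbgccj" into 2 rows:
Placing characters:
  'l' => row 0
  'f' => row 1
  'b' => row 0
  'g' => row 1
  'c' => row 0
  'c' => row 1
  'j' => row 0
Rows:
  Row 0: "lbcj"
  Row 1: "fgc"
First row length: 4

4


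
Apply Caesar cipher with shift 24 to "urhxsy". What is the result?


Caesar cipher: shift "urhxsy" by 24
  'u' (pos 20) + 24 = pos 18 = 's'
  'r' (pos 17) + 24 = pos 15 = 'p'
  'h' (pos 7) + 24 = pos 5 = 'f'
  'x' (pos 23) + 24 = pos 21 = 'v'
  's' (pos 18) + 24 = pos 16 = 'q'
  'y' (pos 24) + 24 = pos 22 = 'w'
Result: spfvqw

spfvqw


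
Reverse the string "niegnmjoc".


Input: niegnmjoc
Reading characters right to left:
  Position 8: 'c'
  Position 7: 'o'
  Position 6: 'j'
  Position 5: 'm'
  Position 4: 'n'
  Position 3: 'g'
  Position 2: 'e'
  Position 1: 'i'
  Position 0: 'n'
Reversed: cojmngein

cojmngein


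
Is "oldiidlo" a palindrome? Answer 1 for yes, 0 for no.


Input: oldiidlo
Reversed: oldiidlo
  Compare pos 0 ('o') with pos 7 ('o'): match
  Compare pos 1 ('l') with pos 6 ('l'): match
  Compare pos 2 ('d') with pos 5 ('d'): match
  Compare pos 3 ('i') with pos 4 ('i'): match
Result: palindrome

1


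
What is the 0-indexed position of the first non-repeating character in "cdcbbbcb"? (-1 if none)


Input: cdcbbbcb
Character frequencies:
  'b': 4
  'c': 3
  'd': 1
Scanning left to right for freq == 1:
  Position 0 ('c'): freq=3, skip
  Position 1 ('d'): unique! => answer = 1

1


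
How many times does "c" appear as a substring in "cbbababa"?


Searching for "c" in "cbbababa"
Scanning each position:
  Position 0: "c" => MATCH
  Position 1: "b" => no
  Position 2: "b" => no
  Position 3: "a" => no
  Position 4: "b" => no
  Position 5: "a" => no
  Position 6: "b" => no
  Position 7: "a" => no
Total occurrences: 1

1


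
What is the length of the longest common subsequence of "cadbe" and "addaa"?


LCS of "cadbe" and "addaa"
DP table:
           a    d    d    a    a
      0    0    0    0    0    0
  c   0    0    0    0    0    0
  a   0    1    1    1    1    1
  d   0    1    2    2    2    2
  b   0    1    2    2    2    2
  e   0    1    2    2    2    2
LCS length = dp[5][5] = 2

2


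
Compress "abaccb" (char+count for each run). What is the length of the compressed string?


Input: abaccb
Runs:
  'a' x 1 => "a1"
  'b' x 1 => "b1"
  'a' x 1 => "a1"
  'c' x 2 => "c2"
  'b' x 1 => "b1"
Compressed: "a1b1a1c2b1"
Compressed length: 10

10


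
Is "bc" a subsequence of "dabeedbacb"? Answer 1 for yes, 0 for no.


Check if "bc" is a subsequence of "dabeedbacb"
Greedy scan:
  Position 0 ('d'): no match needed
  Position 1 ('a'): no match needed
  Position 2 ('b'): matches sub[0] = 'b'
  Position 3 ('e'): no match needed
  Position 4 ('e'): no match needed
  Position 5 ('d'): no match needed
  Position 6 ('b'): no match needed
  Position 7 ('a'): no match needed
  Position 8 ('c'): matches sub[1] = 'c'
  Position 9 ('b'): no match needed
All 2 characters matched => is a subsequence

1


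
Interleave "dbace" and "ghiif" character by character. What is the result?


Interleaving "dbace" and "ghiif":
  Position 0: 'd' from first, 'g' from second => "dg"
  Position 1: 'b' from first, 'h' from second => "bh"
  Position 2: 'a' from first, 'i' from second => "ai"
  Position 3: 'c' from first, 'i' from second => "ci"
  Position 4: 'e' from first, 'f' from second => "ef"
Result: dgbhaicief

dgbhaicief


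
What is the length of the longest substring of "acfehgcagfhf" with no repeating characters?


Input: "acfehgcagfhf"
Sliding window (track last position of each char):
  Position 0 ('a'): window [0,0] length 1 -- new best
  Position 1 ('c'): window [0,1] length 2 -- new best
  Position 2 ('f'): window [0,2] length 3 -- new best
  Position 3 ('e'): window [0,3] length 4 -- new best
  Position 4 ('h'): window [0,4] length 5 -- new best
  Position 5 ('g'): window [0,5] length 6 -- new best
  Position 6 ('c'): repeat (last at 1), move window start to 2
  Position 6 ('c'): window [2,6] length 5
  Position 7 ('a'): window [2,7] length 6
  Position 8 ('g'): repeat (last at 5), move window start to 6
  Position 8 ('g'): window [6,8] length 3
  Position 9 ('f'): window [6,9] length 4
  Position 10 ('h'): window [6,10] length 5
  Position 11 ('f'): repeat (last at 9), move window start to 10
  Position 11 ('f'): window [10,11] length 2
Longest substring with no repeats: "acfehg" with length 6

6


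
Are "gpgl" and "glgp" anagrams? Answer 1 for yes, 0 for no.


Strings: "gpgl", "glgp"
Sorted first:  gglp
Sorted second: gglp
Sorted forms match => anagrams

1


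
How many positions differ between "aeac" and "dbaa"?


Comparing "aeac" and "dbaa" position by position:
  Position 0: 'a' vs 'd' => DIFFER
  Position 1: 'e' vs 'b' => DIFFER
  Position 2: 'a' vs 'a' => same
  Position 3: 'c' vs 'a' => DIFFER
Positions that differ: 3

3


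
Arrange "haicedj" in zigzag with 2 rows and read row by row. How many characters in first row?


Zigzag "haicedj" into 2 rows:
Placing characters:
  'h' => row 0
  'a' => row 1
  'i' => row 0
  'c' => row 1
  'e' => row 0
  'd' => row 1
  'j' => row 0
Rows:
  Row 0: "hiej"
  Row 1: "acd"
First row length: 4

4


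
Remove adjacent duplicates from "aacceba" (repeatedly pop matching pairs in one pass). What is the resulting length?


Input: aacceba
Stack-based adjacent duplicate removal:
  Read 'a': push. Stack: a
  Read 'a': matches stack top 'a' => pop. Stack: (empty)
  Read 'c': push. Stack: c
  Read 'c': matches stack top 'c' => pop. Stack: (empty)
  Read 'e': push. Stack: e
  Read 'b': push. Stack: eb
  Read 'a': push. Stack: eba
Final stack: "eba" (length 3)

3


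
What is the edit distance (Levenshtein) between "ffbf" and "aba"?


Computing edit distance: "ffbf" -> "aba"
DP table:
           a    b    a
      0    1    2    3
  f   1    1    2    3
  f   2    2    2    3
  b   3    3    2    3
  f   4    4    3    3
Edit distance = dp[4][3] = 3

3


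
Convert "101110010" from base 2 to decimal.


Input: "101110010" in base 2
Positional expansion:
  Digit '1' (value 1) x 2^8 = 256
  Digit '0' (value 0) x 2^7 = 0
  Digit '1' (value 1) x 2^6 = 64
  Digit '1' (value 1) x 2^5 = 32
  Digit '1' (value 1) x 2^4 = 16
  Digit '0' (value 0) x 2^3 = 0
  Digit '0' (value 0) x 2^2 = 0
  Digit '1' (value 1) x 2^1 = 2
  Digit '0' (value 0) x 2^0 = 0
Sum = 370

370


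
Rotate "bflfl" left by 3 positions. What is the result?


Input: "bflfl", rotate left by 3
First 3 characters: "bfl"
Remaining characters: "fl"
Concatenate remaining + first: "fl" + "bfl" = "flbfl"

flbfl


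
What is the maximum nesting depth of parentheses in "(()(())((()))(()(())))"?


Input: "(()(())((()))(()(())))"
Tracking depth:
  Position 0 '(': depth becomes 1
  Position 1 '(': depth becomes 2
  Position 2 ')': depth becomes 1
  Position 3 '(': depth becomes 2
  Position 4 '(': depth becomes 3
  Position 5 ')': depth becomes 2
  Position 6 ')': depth becomes 1
  Position 7 '(': depth becomes 2
  Position 8 '(': depth becomes 3
  Position 9 '(': depth becomes 4
  Position 10 ')': depth becomes 3
  Position 11 ')': depth becomes 2
  Position 12 ')': depth becomes 1
  Position 13 '(': depth becomes 2
  Position 14 '(': depth becomes 3
  Position 15 ')': depth becomes 2
  Position 16 '(': depth becomes 3
  Position 17 '(': depth becomes 4
  Position 18 ')': depth becomes 3
  Position 19 ')': depth becomes 2
  Position 20 ')': depth becomes 1
  Position 21 ')': depth becomes 0
Maximum depth reached: 4

4


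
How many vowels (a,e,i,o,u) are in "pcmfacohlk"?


Input: pcmfacohlk
Checking each character:
  'p' at position 0: consonant
  'c' at position 1: consonant
  'm' at position 2: consonant
  'f' at position 3: consonant
  'a' at position 4: vowel (running total: 1)
  'c' at position 5: consonant
  'o' at position 6: vowel (running total: 2)
  'h' at position 7: consonant
  'l' at position 8: consonant
  'k' at position 9: consonant
Total vowels: 2

2


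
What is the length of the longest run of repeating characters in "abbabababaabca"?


Input: "abbabababaabca"
Scanning for longest run:
  Position 1 ('b'): new char, reset run to 1
  Position 2 ('b'): continues run of 'b', length=2
  Position 3 ('a'): new char, reset run to 1
  Position 4 ('b'): new char, reset run to 1
  Position 5 ('a'): new char, reset run to 1
  Position 6 ('b'): new char, reset run to 1
  Position 7 ('a'): new char, reset run to 1
  Position 8 ('b'): new char, reset run to 1
  Position 9 ('a'): new char, reset run to 1
  Position 10 ('a'): continues run of 'a', length=2
  Position 11 ('b'): new char, reset run to 1
  Position 12 ('c'): new char, reset run to 1
  Position 13 ('a'): new char, reset run to 1
Longest run: 'b' with length 2

2


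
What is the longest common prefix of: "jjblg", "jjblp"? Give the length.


Words: jjblg, jjblp
  Position 0: all 'j' => match
  Position 1: all 'j' => match
  Position 2: all 'b' => match
  Position 3: all 'l' => match
  Position 4: ('g', 'p') => mismatch, stop
LCP = "jjbl" (length 4)

4


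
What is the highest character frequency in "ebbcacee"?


Input: ebbcacee
Character counts:
  'a': 1
  'b': 2
  'c': 2
  'e': 3
Maximum frequency: 3

3


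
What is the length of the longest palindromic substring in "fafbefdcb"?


Input: "fafbefdcb"
Checking substrings for palindromes:
  [0:3] "faf" (len 3) => palindrome
Longest palindromic substring: "faf" with length 3

3


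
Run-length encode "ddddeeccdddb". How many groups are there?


Input: ddddeeccdddb
Scanning for consecutive runs:
  Group 1: 'd' x 4 (positions 0-3)
  Group 2: 'e' x 2 (positions 4-5)
  Group 3: 'c' x 2 (positions 6-7)
  Group 4: 'd' x 3 (positions 8-10)
  Group 5: 'b' x 1 (positions 11-11)
Total groups: 5

5


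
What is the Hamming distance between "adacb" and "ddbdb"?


Comparing "adacb" and "ddbdb" position by position:
  Position 0: 'a' vs 'd' => differ
  Position 1: 'd' vs 'd' => same
  Position 2: 'a' vs 'b' => differ
  Position 3: 'c' vs 'd' => differ
  Position 4: 'b' vs 'b' => same
Total differences (Hamming distance): 3

3


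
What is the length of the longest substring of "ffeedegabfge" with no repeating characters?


Input: "ffeedegabfge"
Sliding window (track last position of each char):
  Position 0 ('f'): window [0,0] length 1 -- new best
  Position 1 ('f'): repeat (last at 0), move window start to 1
  Position 1 ('f'): window [1,1] length 1
  Position 2 ('e'): window [1,2] length 2 -- new best
  Position 3 ('e'): repeat (last at 2), move window start to 3
  Position 3 ('e'): window [3,3] length 1
  Position 4 ('d'): window [3,4] length 2
  Position 5 ('e'): repeat (last at 3), move window start to 4
  Position 5 ('e'): window [4,5] length 2
  Position 6 ('g'): window [4,6] length 3 -- new best
  Position 7 ('a'): window [4,7] length 4 -- new best
  Position 8 ('b'): window [4,8] length 5 -- new best
  Position 9 ('f'): window [4,9] length 6 -- new best
  Position 10 ('g'): repeat (last at 6), move window start to 7
  Position 10 ('g'): window [7,10] length 4
  Position 11 ('e'): window [7,11] length 5
Longest substring with no repeats: "degabf" with length 6

6


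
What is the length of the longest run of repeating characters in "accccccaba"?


Input: "accccccaba"
Scanning for longest run:
  Position 1 ('c'): new char, reset run to 1
  Position 2 ('c'): continues run of 'c', length=2
  Position 3 ('c'): continues run of 'c', length=3
  Position 4 ('c'): continues run of 'c', length=4
  Position 5 ('c'): continues run of 'c', length=5
  Position 6 ('c'): continues run of 'c', length=6
  Position 7 ('a'): new char, reset run to 1
  Position 8 ('b'): new char, reset run to 1
  Position 9 ('a'): new char, reset run to 1
Longest run: 'c' with length 6

6


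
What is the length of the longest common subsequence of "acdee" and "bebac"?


LCS of "acdee" and "bebac"
DP table:
           b    e    b    a    c
      0    0    0    0    0    0
  a   0    0    0    0    1    1
  c   0    0    0    0    1    2
  d   0    0    0    0    1    2
  e   0    0    1    1    1    2
  e   0    0    1    1    1    2
LCS length = dp[5][5] = 2

2


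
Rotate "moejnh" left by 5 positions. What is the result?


Input: "moejnh", rotate left by 5
First 5 characters: "moejn"
Remaining characters: "h"
Concatenate remaining + first: "h" + "moejn" = "hmoejn"

hmoejn


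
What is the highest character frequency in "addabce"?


Input: addabce
Character counts:
  'a': 2
  'b': 1
  'c': 1
  'd': 2
  'e': 1
Maximum frequency: 2

2


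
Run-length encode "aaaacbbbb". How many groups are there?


Input: aaaacbbbb
Scanning for consecutive runs:
  Group 1: 'a' x 4 (positions 0-3)
  Group 2: 'c' x 1 (positions 4-4)
  Group 3: 'b' x 4 (positions 5-8)
Total groups: 3

3


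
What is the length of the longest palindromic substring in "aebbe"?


Input: "aebbe"
Checking substrings for palindromes:
  [1:5] "ebbe" (len 4) => palindrome
  [2:4] "bb" (len 2) => palindrome
Longest palindromic substring: "ebbe" with length 4

4


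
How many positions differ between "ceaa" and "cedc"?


Comparing "ceaa" and "cedc" position by position:
  Position 0: 'c' vs 'c' => same
  Position 1: 'e' vs 'e' => same
  Position 2: 'a' vs 'd' => DIFFER
  Position 3: 'a' vs 'c' => DIFFER
Positions that differ: 2

2


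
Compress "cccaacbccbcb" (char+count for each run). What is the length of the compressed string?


Input: cccaacbccbcb
Runs:
  'c' x 3 => "c3"
  'a' x 2 => "a2"
  'c' x 1 => "c1"
  'b' x 1 => "b1"
  'c' x 2 => "c2"
  'b' x 1 => "b1"
  'c' x 1 => "c1"
  'b' x 1 => "b1"
Compressed: "c3a2c1b1c2b1c1b1"
Compressed length: 16

16


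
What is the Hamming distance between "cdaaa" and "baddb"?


Comparing "cdaaa" and "baddb" position by position:
  Position 0: 'c' vs 'b' => differ
  Position 1: 'd' vs 'a' => differ
  Position 2: 'a' vs 'd' => differ
  Position 3: 'a' vs 'd' => differ
  Position 4: 'a' vs 'b' => differ
Total differences (Hamming distance): 5

5


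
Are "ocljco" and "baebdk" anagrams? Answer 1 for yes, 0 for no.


Strings: "ocljco", "baebdk"
Sorted first:  ccjloo
Sorted second: abbdek
Differ at position 0: 'c' vs 'a' => not anagrams

0


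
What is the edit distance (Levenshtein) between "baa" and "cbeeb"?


Computing edit distance: "baa" -> "cbeeb"
DP table:
           c    b    e    e    b
      0    1    2    3    4    5
  b   1    1    1    2    3    4
  a   2    2    2    2    3    4
  a   3    3    3    3    3    4
Edit distance = dp[3][5] = 4

4


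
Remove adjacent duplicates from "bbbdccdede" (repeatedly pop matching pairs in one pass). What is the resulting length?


Input: bbbdccdede
Stack-based adjacent duplicate removal:
  Read 'b': push. Stack: b
  Read 'b': matches stack top 'b' => pop. Stack: (empty)
  Read 'b': push. Stack: b
  Read 'd': push. Stack: bd
  Read 'c': push. Stack: bdc
  Read 'c': matches stack top 'c' => pop. Stack: bd
  Read 'd': matches stack top 'd' => pop. Stack: b
  Read 'e': push. Stack: be
  Read 'd': push. Stack: bed
  Read 'e': push. Stack: bede
Final stack: "bede" (length 4)

4


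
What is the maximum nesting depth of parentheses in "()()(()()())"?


Input: "()()(()()())"
Tracking depth:
  Position 0 '(': depth becomes 1
  Position 1 ')': depth becomes 0
  Position 2 '(': depth becomes 1
  Position 3 ')': depth becomes 0
  Position 4 '(': depth becomes 1
  Position 5 '(': depth becomes 2
  Position 6 ')': depth becomes 1
  Position 7 '(': depth becomes 2
  Position 8 ')': depth becomes 1
  Position 9 '(': depth becomes 2
  Position 10 ')': depth becomes 1
  Position 11 ')': depth becomes 0
Maximum depth reached: 2

2


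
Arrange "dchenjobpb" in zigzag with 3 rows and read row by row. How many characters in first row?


Zigzag "dchenjobpb" into 3 rows:
Placing characters:
  'd' => row 0
  'c' => row 1
  'h' => row 2
  'e' => row 1
  'n' => row 0
  'j' => row 1
  'o' => row 2
  'b' => row 1
  'p' => row 0
  'b' => row 1
Rows:
  Row 0: "dnp"
  Row 1: "cejbb"
  Row 2: "ho"
First row length: 3

3


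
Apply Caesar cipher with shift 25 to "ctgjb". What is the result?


Caesar cipher: shift "ctgjb" by 25
  'c' (pos 2) + 25 = pos 1 = 'b'
  't' (pos 19) + 25 = pos 18 = 's'
  'g' (pos 6) + 25 = pos 5 = 'f'
  'j' (pos 9) + 25 = pos 8 = 'i'
  'b' (pos 1) + 25 = pos 0 = 'a'
Result: bsfia

bsfia


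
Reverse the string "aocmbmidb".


Input: aocmbmidb
Reading characters right to left:
  Position 8: 'b'
  Position 7: 'd'
  Position 6: 'i'
  Position 5: 'm'
  Position 4: 'b'
  Position 3: 'm'
  Position 2: 'c'
  Position 1: 'o'
  Position 0: 'a'
Reversed: bdimbmcoa

bdimbmcoa


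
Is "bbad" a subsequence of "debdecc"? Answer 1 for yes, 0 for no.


Check if "bbad" is a subsequence of "debdecc"
Greedy scan:
  Position 0 ('d'): no match needed
  Position 1 ('e'): no match needed
  Position 2 ('b'): matches sub[0] = 'b'
  Position 3 ('d'): no match needed
  Position 4 ('e'): no match needed
  Position 5 ('c'): no match needed
  Position 6 ('c'): no match needed
Only matched 1/4 characters => not a subsequence

0


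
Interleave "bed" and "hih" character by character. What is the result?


Interleaving "bed" and "hih":
  Position 0: 'b' from first, 'h' from second => "bh"
  Position 1: 'e' from first, 'i' from second => "ei"
  Position 2: 'd' from first, 'h' from second => "dh"
Result: bheidh

bheidh


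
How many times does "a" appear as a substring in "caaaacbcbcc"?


Searching for "a" in "caaaacbcbcc"
Scanning each position:
  Position 0: "c" => no
  Position 1: "a" => MATCH
  Position 2: "a" => MATCH
  Position 3: "a" => MATCH
  Position 4: "a" => MATCH
  Position 5: "c" => no
  Position 6: "b" => no
  Position 7: "c" => no
  Position 8: "b" => no
  Position 9: "c" => no
  Position 10: "c" => no
Total occurrences: 4

4


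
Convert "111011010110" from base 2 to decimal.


Input: "111011010110" in base 2
Positional expansion:
  Digit '1' (value 1) x 2^11 = 2048
  Digit '1' (value 1) x 2^10 = 1024
  Digit '1' (value 1) x 2^9 = 512
  Digit '0' (value 0) x 2^8 = 0
  Digit '1' (value 1) x 2^7 = 128
  Digit '1' (value 1) x 2^6 = 64
  Digit '0' (value 0) x 2^5 = 0
  Digit '1' (value 1) x 2^4 = 16
  Digit '0' (value 0) x 2^3 = 0
  Digit '1' (value 1) x 2^2 = 4
  Digit '1' (value 1) x 2^1 = 2
  Digit '0' (value 0) x 2^0 = 0
Sum = 3798

3798


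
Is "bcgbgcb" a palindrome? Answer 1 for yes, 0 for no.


Input: bcgbgcb
Reversed: bcgbgcb
  Compare pos 0 ('b') with pos 6 ('b'): match
  Compare pos 1 ('c') with pos 5 ('c'): match
  Compare pos 2 ('g') with pos 4 ('g'): match
Result: palindrome

1


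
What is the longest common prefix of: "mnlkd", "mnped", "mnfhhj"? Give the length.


Words: mnlkd, mnped, mnfhhj
  Position 0: all 'm' => match
  Position 1: all 'n' => match
  Position 2: ('l', 'p', 'f') => mismatch, stop
LCP = "mn" (length 2)

2


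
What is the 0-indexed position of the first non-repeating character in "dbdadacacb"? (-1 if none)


Input: dbdadacacb
Character frequencies:
  'a': 3
  'b': 2
  'c': 2
  'd': 3
Scanning left to right for freq == 1:
  Position 0 ('d'): freq=3, skip
  Position 1 ('b'): freq=2, skip
  Position 2 ('d'): freq=3, skip
  Position 3 ('a'): freq=3, skip
  Position 4 ('d'): freq=3, skip
  Position 5 ('a'): freq=3, skip
  Position 6 ('c'): freq=2, skip
  Position 7 ('a'): freq=3, skip
  Position 8 ('c'): freq=2, skip
  Position 9 ('b'): freq=2, skip
  No unique character found => answer = -1

-1


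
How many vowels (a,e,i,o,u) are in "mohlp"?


Input: mohlp
Checking each character:
  'm' at position 0: consonant
  'o' at position 1: vowel (running total: 1)
  'h' at position 2: consonant
  'l' at position 3: consonant
  'p' at position 4: consonant
Total vowels: 1

1


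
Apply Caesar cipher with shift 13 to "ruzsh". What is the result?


Caesar cipher: shift "ruzsh" by 13
  'r' (pos 17) + 13 = pos 4 = 'e'
  'u' (pos 20) + 13 = pos 7 = 'h'
  'z' (pos 25) + 13 = pos 12 = 'm'
  's' (pos 18) + 13 = pos 5 = 'f'
  'h' (pos 7) + 13 = pos 20 = 'u'
Result: ehmfu

ehmfu


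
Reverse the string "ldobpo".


Input: ldobpo
Reading characters right to left:
  Position 5: 'o'
  Position 4: 'p'
  Position 3: 'b'
  Position 2: 'o'
  Position 1: 'd'
  Position 0: 'l'
Reversed: opbodl

opbodl


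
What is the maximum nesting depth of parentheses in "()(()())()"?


Input: "()(()())()"
Tracking depth:
  Position 0 '(': depth becomes 1
  Position 1 ')': depth becomes 0
  Position 2 '(': depth becomes 1
  Position 3 '(': depth becomes 2
  Position 4 ')': depth becomes 1
  Position 5 '(': depth becomes 2
  Position 6 ')': depth becomes 1
  Position 7 ')': depth becomes 0
  Position 8 '(': depth becomes 1
  Position 9 ')': depth becomes 0
Maximum depth reached: 2

2


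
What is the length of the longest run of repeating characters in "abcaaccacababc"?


Input: "abcaaccacababc"
Scanning for longest run:
  Position 1 ('b'): new char, reset run to 1
  Position 2 ('c'): new char, reset run to 1
  Position 3 ('a'): new char, reset run to 1
  Position 4 ('a'): continues run of 'a', length=2
  Position 5 ('c'): new char, reset run to 1
  Position 6 ('c'): continues run of 'c', length=2
  Position 7 ('a'): new char, reset run to 1
  Position 8 ('c'): new char, reset run to 1
  Position 9 ('a'): new char, reset run to 1
  Position 10 ('b'): new char, reset run to 1
  Position 11 ('a'): new char, reset run to 1
  Position 12 ('b'): new char, reset run to 1
  Position 13 ('c'): new char, reset run to 1
Longest run: 'a' with length 2

2


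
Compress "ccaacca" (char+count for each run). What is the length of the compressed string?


Input: ccaacca
Runs:
  'c' x 2 => "c2"
  'a' x 2 => "a2"
  'c' x 2 => "c2"
  'a' x 1 => "a1"
Compressed: "c2a2c2a1"
Compressed length: 8

8


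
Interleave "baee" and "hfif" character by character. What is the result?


Interleaving "baee" and "hfif":
  Position 0: 'b' from first, 'h' from second => "bh"
  Position 1: 'a' from first, 'f' from second => "af"
  Position 2: 'e' from first, 'i' from second => "ei"
  Position 3: 'e' from first, 'f' from second => "ef"
Result: bhafeief

bhafeief


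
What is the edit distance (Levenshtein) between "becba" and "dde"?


Computing edit distance: "becba" -> "dde"
DP table:
           d    d    e
      0    1    2    3
  b   1    1    2    3
  e   2    2    2    2
  c   3    3    3    3
  b   4    4    4    4
  a   5    5    5    5
Edit distance = dp[5][3] = 5

5


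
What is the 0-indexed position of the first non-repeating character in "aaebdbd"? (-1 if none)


Input: aaebdbd
Character frequencies:
  'a': 2
  'b': 2
  'd': 2
  'e': 1
Scanning left to right for freq == 1:
  Position 0 ('a'): freq=2, skip
  Position 1 ('a'): freq=2, skip
  Position 2 ('e'): unique! => answer = 2

2


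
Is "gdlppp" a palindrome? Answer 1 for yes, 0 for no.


Input: gdlppp
Reversed: pppldg
  Compare pos 0 ('g') with pos 5 ('p'): MISMATCH
  Compare pos 1 ('d') with pos 4 ('p'): MISMATCH
  Compare pos 2 ('l') with pos 3 ('p'): MISMATCH
Result: not a palindrome

0


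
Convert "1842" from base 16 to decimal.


Input: "1842" in base 16
Positional expansion:
  Digit '1' (value 1) x 16^3 = 4096
  Digit '8' (value 8) x 16^2 = 2048
  Digit '4' (value 4) x 16^1 = 64
  Digit '2' (value 2) x 16^0 = 2
Sum = 6210

6210


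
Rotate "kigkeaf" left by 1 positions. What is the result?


Input: "kigkeaf", rotate left by 1
First 1 characters: "k"
Remaining characters: "igkeaf"
Concatenate remaining + first: "igkeaf" + "k" = "igkeafk"

igkeafk


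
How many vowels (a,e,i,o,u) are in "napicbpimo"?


Input: napicbpimo
Checking each character:
  'n' at position 0: consonant
  'a' at position 1: vowel (running total: 1)
  'p' at position 2: consonant
  'i' at position 3: vowel (running total: 2)
  'c' at position 4: consonant
  'b' at position 5: consonant
  'p' at position 6: consonant
  'i' at position 7: vowel (running total: 3)
  'm' at position 8: consonant
  'o' at position 9: vowel (running total: 4)
Total vowels: 4

4


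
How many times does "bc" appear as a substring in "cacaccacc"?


Searching for "bc" in "cacaccacc"
Scanning each position:
  Position 0: "ca" => no
  Position 1: "ac" => no
  Position 2: "ca" => no
  Position 3: "ac" => no
  Position 4: "cc" => no
  Position 5: "ca" => no
  Position 6: "ac" => no
  Position 7: "cc" => no
Total occurrences: 0

0


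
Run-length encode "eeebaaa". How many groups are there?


Input: eeebaaa
Scanning for consecutive runs:
  Group 1: 'e' x 3 (positions 0-2)
  Group 2: 'b' x 1 (positions 3-3)
  Group 3: 'a' x 3 (positions 4-6)
Total groups: 3

3


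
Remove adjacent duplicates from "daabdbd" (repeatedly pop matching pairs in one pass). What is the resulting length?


Input: daabdbd
Stack-based adjacent duplicate removal:
  Read 'd': push. Stack: d
  Read 'a': push. Stack: da
  Read 'a': matches stack top 'a' => pop. Stack: d
  Read 'b': push. Stack: db
  Read 'd': push. Stack: dbd
  Read 'b': push. Stack: dbdb
  Read 'd': push. Stack: dbdbd
Final stack: "dbdbd" (length 5)

5


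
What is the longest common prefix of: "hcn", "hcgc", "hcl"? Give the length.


Words: hcn, hcgc, hcl
  Position 0: all 'h' => match
  Position 1: all 'c' => match
  Position 2: ('n', 'g', 'l') => mismatch, stop
LCP = "hc" (length 2)

2


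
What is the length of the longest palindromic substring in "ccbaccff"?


Input: "ccbaccff"
Checking substrings for palindromes:
  [0:2] "cc" (len 2) => palindrome
  [4:6] "cc" (len 2) => palindrome
  [6:8] "ff" (len 2) => palindrome
Longest palindromic substring: "cc" with length 2

2


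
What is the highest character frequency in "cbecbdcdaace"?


Input: cbecbdcdaace
Character counts:
  'a': 2
  'b': 2
  'c': 4
  'd': 2
  'e': 2
Maximum frequency: 4

4


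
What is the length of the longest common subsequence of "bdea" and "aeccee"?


LCS of "bdea" and "aeccee"
DP table:
           a    e    c    c    e    e
      0    0    0    0    0    0    0
  b   0    0    0    0    0    0    0
  d   0    0    0    0    0    0    0
  e   0    0    1    1    1    1    1
  a   0    1    1    1    1    1    1
LCS length = dp[4][6] = 1

1


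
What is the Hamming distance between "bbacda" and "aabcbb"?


Comparing "bbacda" and "aabcbb" position by position:
  Position 0: 'b' vs 'a' => differ
  Position 1: 'b' vs 'a' => differ
  Position 2: 'a' vs 'b' => differ
  Position 3: 'c' vs 'c' => same
  Position 4: 'd' vs 'b' => differ
  Position 5: 'a' vs 'b' => differ
Total differences (Hamming distance): 5

5


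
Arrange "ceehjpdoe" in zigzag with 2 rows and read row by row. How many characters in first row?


Zigzag "ceehjpdoe" into 2 rows:
Placing characters:
  'c' => row 0
  'e' => row 1
  'e' => row 0
  'h' => row 1
  'j' => row 0
  'p' => row 1
  'd' => row 0
  'o' => row 1
  'e' => row 0
Rows:
  Row 0: "cejde"
  Row 1: "ehpo"
First row length: 5

5


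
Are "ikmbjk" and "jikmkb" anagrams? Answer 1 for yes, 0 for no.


Strings: "ikmbjk", "jikmkb"
Sorted first:  bijkkm
Sorted second: bijkkm
Sorted forms match => anagrams

1


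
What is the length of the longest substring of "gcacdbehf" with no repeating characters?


Input: "gcacdbehf"
Sliding window (track last position of each char):
  Position 0 ('g'): window [0,0] length 1 -- new best
  Position 1 ('c'): window [0,1] length 2 -- new best
  Position 2 ('a'): window [0,2] length 3 -- new best
  Position 3 ('c'): repeat (last at 1), move window start to 2
  Position 3 ('c'): window [2,3] length 2
  Position 4 ('d'): window [2,4] length 3
  Position 5 ('b'): window [2,5] length 4 -- new best
  Position 6 ('e'): window [2,6] length 5 -- new best
  Position 7 ('h'): window [2,7] length 6 -- new best
  Position 8 ('f'): window [2,8] length 7 -- new best
Longest substring with no repeats: "acdbehf" with length 7

7


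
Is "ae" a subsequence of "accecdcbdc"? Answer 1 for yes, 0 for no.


Check if "ae" is a subsequence of "accecdcbdc"
Greedy scan:
  Position 0 ('a'): matches sub[0] = 'a'
  Position 1 ('c'): no match needed
  Position 2 ('c'): no match needed
  Position 3 ('e'): matches sub[1] = 'e'
  Position 4 ('c'): no match needed
  Position 5 ('d'): no match needed
  Position 6 ('c'): no match needed
  Position 7 ('b'): no match needed
  Position 8 ('d'): no match needed
  Position 9 ('c'): no match needed
All 2 characters matched => is a subsequence

1
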